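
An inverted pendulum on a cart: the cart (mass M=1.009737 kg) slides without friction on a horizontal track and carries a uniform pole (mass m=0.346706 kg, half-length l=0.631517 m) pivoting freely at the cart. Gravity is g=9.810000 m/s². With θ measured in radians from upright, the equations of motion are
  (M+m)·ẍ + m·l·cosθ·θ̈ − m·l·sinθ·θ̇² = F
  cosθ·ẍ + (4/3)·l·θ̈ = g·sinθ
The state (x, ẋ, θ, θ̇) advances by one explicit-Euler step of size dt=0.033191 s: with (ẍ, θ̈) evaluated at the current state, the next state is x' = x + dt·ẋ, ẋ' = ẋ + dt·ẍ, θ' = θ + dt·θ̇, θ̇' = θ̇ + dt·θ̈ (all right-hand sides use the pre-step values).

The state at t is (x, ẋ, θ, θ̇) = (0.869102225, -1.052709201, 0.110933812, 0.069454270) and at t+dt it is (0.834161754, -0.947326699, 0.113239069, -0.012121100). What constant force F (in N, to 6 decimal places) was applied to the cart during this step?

F = 3.771814 N

ẍ = (ẋ'−ẋ)/dt = (-0.947326699−-1.052709201)/0.033191 = 3.175032
θ̈ = (θ̇'−θ̇)/dt = (-0.012121100−0.069454270)/0.033191 = -2.457756
sinθ=0.110706, cosθ=0.993853
F = (M+m)·ẍ + m·l·cosθ·θ̈ − m·l·sinθ·θ̇² = 4.306751 + -0.534820 − 0.000117 = 3.771814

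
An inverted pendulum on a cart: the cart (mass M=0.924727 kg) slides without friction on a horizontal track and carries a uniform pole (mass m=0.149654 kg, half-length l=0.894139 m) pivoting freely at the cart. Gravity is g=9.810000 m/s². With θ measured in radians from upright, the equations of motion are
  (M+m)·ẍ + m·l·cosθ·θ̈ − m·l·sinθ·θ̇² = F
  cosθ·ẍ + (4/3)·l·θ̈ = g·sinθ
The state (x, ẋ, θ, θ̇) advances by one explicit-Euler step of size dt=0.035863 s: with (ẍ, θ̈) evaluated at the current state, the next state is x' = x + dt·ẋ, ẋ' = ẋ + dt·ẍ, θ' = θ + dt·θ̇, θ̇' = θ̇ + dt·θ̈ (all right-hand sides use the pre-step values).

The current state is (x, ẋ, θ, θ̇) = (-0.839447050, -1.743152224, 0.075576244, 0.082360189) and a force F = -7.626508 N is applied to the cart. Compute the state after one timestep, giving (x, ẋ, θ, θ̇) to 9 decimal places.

(-0.901961718, -2.030320524, 0.078529927, 0.344829615)

sinθ=0.075504319, cosθ=0.997145475
temp = (F + m·l·θ̇²·sinθ)/(M+m) = (-7.626508 + 0.000068533)/1.074381 = -7.098449681
θ̈ = (g·sinθ − cosθ·temp)/(l·(4/3 − m·cos²θ/(M+m))) = 7.318669004
ẍ = temp − m·l·θ̈·cosθ/(M+m) = -8.007369717
Euler: x'=-0.839447050+0.035863·-1.743152224=-0.901961718, ẋ'=-1.743152224+0.035863·-8.007369717=-2.030320524
       θ'=0.075576244+0.035863·0.082360189=0.078529927, θ̇'=0.082360189+0.035863·7.318669004=0.344829615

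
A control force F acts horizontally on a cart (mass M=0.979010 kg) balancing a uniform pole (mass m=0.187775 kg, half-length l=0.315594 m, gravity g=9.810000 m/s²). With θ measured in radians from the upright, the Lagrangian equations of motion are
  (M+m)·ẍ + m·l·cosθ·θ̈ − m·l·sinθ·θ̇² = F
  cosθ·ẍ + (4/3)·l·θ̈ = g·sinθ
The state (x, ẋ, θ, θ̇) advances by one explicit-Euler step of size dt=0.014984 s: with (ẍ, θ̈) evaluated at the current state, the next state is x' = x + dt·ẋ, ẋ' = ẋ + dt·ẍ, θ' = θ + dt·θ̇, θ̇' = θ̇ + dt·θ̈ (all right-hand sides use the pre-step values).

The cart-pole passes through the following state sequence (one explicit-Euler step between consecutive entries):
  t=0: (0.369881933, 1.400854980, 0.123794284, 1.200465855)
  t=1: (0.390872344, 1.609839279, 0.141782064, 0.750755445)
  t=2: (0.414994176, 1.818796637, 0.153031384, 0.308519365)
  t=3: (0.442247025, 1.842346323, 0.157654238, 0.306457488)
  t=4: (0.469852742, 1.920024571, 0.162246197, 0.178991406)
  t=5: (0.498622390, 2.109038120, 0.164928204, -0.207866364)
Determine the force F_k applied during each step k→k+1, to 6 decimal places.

step 0→1:
  ẍ = (ẋ'−ẋ)/dt = (1.609839279−1.400854980)/0.014984 = 13.947164
  θ̈ = (θ̇'−θ̇)/dt = (0.750755445−1.200465855)/0.014984 = -30.012708
  sinθ=0.123478, cosθ=0.992347
  F = (M+m)·ẍ + m·l·cosθ·θ̈ − m·l·sinθ·θ̇² = 16.273341 + -1.764962 − 0.010545 = 14.497834
step 1→2:
  ẍ = (ẋ'−ẋ)/dt = (1.818796637−1.609839279)/0.014984 = 13.945366
  θ̈ = (θ̇'−θ̇)/dt = (0.308519365−0.750755445)/0.014984 = -29.513887
  sinθ=0.141308, cosθ=0.989966
  F = (M+m)·ẍ + m·l·cosθ·θ̈ − m·l·sinθ·θ̇² = 16.271243 + -1.731462 − 0.004720 = 14.535061
step 2→3:
  ẍ = (ẋ'−ẋ)/dt = (1.842346323−1.818796637)/0.014984 = 1.571656
  θ̈ = (θ̇'−θ̇)/dt = (0.306457488−0.308519365)/0.014984 = -0.137605
  sinθ=0.152435, cosθ=0.988314
  F = (M+m)·ẍ + m·l·cosθ·θ̈ − m·l·sinθ·θ̇² = 1.833784 + -0.008059 − 0.000860 = 1.824865
step 3→4:
  ẍ = (ẋ'−ẋ)/dt = (1.920024571−1.842346323)/0.014984 = 5.184080
  θ̈ = (θ̇'−θ̇)/dt = (0.178991406−0.306457488)/0.014984 = -8.506813
  sinθ=0.157002, cosθ=0.987598
  F = (M+m)·ẍ + m·l·cosθ·θ̈ − m·l·sinθ·θ̇² = 6.048706 + -0.497867 − 0.000874 = 5.549965
step 4→5:
  ẍ = (ẋ'−ẋ)/dt = (2.109038120−1.920024571)/0.014984 = 12.614359
  θ̈ = (θ̇'−θ̇)/dt = (-0.207866364−0.178991406)/0.014984 = -25.818057
  sinθ=0.161535, cosθ=0.986867
  F = (M+m)·ẍ + m·l·cosθ·θ̈ − m·l·sinθ·θ̇² = 14.718244 + -1.509902 − 0.000307 = 13.208036

F_0 = 14.497834 N
F_1 = 14.535061 N
F_2 = 1.824865 N
F_3 = 5.549965 N
F_4 = 13.208036 N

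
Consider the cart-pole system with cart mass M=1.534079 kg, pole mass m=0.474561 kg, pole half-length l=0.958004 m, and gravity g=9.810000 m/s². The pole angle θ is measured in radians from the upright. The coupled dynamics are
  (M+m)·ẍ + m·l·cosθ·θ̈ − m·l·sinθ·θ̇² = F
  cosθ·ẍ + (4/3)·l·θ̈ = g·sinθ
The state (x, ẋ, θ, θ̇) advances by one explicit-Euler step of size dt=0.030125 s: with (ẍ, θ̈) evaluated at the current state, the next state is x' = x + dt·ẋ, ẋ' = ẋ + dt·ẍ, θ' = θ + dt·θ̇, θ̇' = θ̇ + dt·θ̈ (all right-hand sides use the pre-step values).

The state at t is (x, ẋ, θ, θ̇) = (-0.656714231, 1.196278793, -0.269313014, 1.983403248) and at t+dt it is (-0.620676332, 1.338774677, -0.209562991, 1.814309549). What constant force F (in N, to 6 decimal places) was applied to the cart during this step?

ẍ = (ẋ'−ẋ)/dt = (1.338774677−1.196278793)/0.030125 = 4.730154
θ̈ = (θ̇'−θ̇)/dt = (1.814309549−1.983403248)/0.030125 = -5.613069
sinθ=-0.266069, cosθ=0.963954
F = (M+m)·ẍ + m·l·cosθ·θ̈ − m·l·sinθ·θ̇² = 9.501176 + -2.459892 − -0.475857 = 7.517141

F = 7.517141 N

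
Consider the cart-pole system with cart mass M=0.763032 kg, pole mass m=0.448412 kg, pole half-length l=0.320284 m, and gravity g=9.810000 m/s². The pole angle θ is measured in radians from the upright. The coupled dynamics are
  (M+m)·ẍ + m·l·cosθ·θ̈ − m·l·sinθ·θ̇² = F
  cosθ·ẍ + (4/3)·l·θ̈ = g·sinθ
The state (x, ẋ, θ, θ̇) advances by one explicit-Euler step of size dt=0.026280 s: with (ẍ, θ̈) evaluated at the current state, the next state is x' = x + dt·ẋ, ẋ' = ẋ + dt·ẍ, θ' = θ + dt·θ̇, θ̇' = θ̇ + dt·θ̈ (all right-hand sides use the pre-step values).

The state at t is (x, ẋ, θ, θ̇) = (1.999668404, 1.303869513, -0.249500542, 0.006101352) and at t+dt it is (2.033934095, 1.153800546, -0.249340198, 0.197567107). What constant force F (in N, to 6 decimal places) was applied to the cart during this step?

F = -5.903859 N

ẍ = (ẋ'−ẋ)/dt = (1.153800546−1.303869513)/0.026280 = -5.710387
θ̈ = (θ̇'−θ̇)/dt = (0.197567107−0.006101352)/0.026280 = 7.285607
sinθ=-0.246920, cosθ=0.969036
F = (M+m)·ẍ + m·l·cosθ·θ̈ − m·l·sinθ·θ̇² = -6.917814 + 1.013954 − -0.000001 = -5.903859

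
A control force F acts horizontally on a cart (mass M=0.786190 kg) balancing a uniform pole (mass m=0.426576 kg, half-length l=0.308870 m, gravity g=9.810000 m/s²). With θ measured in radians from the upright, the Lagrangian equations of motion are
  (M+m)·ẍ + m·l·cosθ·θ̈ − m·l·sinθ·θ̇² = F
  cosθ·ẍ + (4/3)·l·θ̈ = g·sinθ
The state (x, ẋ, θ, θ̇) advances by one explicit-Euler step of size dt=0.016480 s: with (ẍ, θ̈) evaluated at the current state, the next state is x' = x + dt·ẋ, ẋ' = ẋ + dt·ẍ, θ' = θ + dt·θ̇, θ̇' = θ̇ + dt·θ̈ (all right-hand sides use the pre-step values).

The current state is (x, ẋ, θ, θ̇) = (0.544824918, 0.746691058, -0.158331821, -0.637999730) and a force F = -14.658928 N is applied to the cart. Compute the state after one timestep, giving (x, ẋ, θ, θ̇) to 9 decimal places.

sinθ=-0.157671114, cosθ=0.987491681
temp = (F + m·l·θ̇²·sinθ)/(M+m) = (-14.658928 + -0.008456006)/1.212766 = -12.094158317
θ̈ = (g·sinθ − cosθ·temp)/(l·(4/3 − m·cos²θ/(M+m))) = 33.986914995
ẍ = temp − m·l·θ̈·cosθ/(M+m) = -15.740356947
Euler: x'=0.544824918+0.016480·0.746691058=0.557130387, ẋ'=0.746691058+0.016480·-15.740356947=0.487289976
       θ'=-0.158331821+0.016480·-0.637999730=-0.168846057, θ̇'=-0.637999730+0.016480·33.986914995=-0.077895371

(0.557130387, 0.487289976, -0.168846057, -0.077895371)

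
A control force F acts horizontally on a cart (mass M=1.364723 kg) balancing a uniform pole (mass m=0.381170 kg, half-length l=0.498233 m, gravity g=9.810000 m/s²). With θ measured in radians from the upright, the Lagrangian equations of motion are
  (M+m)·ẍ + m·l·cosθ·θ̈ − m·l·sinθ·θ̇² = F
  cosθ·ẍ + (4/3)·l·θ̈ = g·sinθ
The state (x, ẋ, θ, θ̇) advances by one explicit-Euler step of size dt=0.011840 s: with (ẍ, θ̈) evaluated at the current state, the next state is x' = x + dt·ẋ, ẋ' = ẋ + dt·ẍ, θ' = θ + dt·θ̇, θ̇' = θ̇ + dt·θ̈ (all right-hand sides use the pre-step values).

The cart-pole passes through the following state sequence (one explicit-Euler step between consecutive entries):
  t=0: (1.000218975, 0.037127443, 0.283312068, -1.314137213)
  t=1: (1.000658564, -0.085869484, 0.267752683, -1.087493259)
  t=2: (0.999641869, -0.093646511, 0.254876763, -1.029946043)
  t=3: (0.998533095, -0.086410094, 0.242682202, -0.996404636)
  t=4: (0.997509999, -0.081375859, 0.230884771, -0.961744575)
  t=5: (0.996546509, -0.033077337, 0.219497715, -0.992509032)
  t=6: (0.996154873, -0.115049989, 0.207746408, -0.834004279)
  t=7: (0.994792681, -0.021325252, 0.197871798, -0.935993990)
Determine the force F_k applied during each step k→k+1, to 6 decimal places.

F_0 = -14.738054 N
F_1 = -0.316042 N
F_2 = 1.536887 N
F_3 = 1.236675 N
F_4 = 6.601404 N
F_5 = -9.646802 N
F_6 = 12.192418 N

step 0→1:
  ẍ = (ẋ'−ẋ)/dt = (-0.085869484−0.037127443)/0.011840 = -10.388254
  θ̈ = (θ̇'−θ̇)/dt = (-1.087493259−-1.314137213)/0.011840 = 19.142226
  sinθ=0.279537, cosθ=0.960135
  F = (M+m)·ẍ + m·l·cosθ·θ̈ − m·l·sinθ·θ̇² = -18.136780 + 3.490405 − 0.091680 = -14.738054
step 1→2:
  ẍ = (ẋ'−ẋ)/dt = (-0.093646511−-0.085869484)/0.011840 = -0.656843
  θ̈ = (θ̇'−θ̇)/dt = (-1.029946043−-1.087493259)/0.011840 = 4.860407
  sinθ=0.264565, cosθ=0.964368
  F = (M+m)·ẍ + m·l·cosθ·θ̈ − m·l·sinθ·θ̇² = -1.146778 + 0.890157 − 0.059421 = -0.316042
step 2→3:
  ẍ = (ẋ'−ẋ)/dt = (-0.086410094−-0.093646511)/0.011840 = 0.611184
  θ̈ = (θ̇'−θ̇)/dt = (-0.996404636−-1.029946043)/0.011840 = 2.832889
  sinθ=0.252126, cosθ=0.967694
  F = (M+m)·ẍ + m·l·cosθ·θ̈ − m·l·sinθ·θ̇² = 1.067062 + 0.520618 − 0.050792 = 1.536887
step 3→4:
  ẍ = (ẋ'−ẋ)/dt = (-0.081375859−-0.086410094)/0.011840 = 0.425189
  θ̈ = (θ̇'−θ̇)/dt = (-0.961744575−-0.996404636)/0.011840 = 2.927370
  sinθ=0.240307, cosθ=0.970697
  F = (M+m)·ẍ + m·l·cosθ·θ̈ − m·l·sinθ·θ̇² = 0.742334 + 0.539650 − 0.045310 = 1.236675
step 4→5:
  ẍ = (ẋ'−ẋ)/dt = (-0.033077337−-0.081375859)/0.011840 = 4.079267
  θ̈ = (θ̇'−θ̇)/dt = (-0.992509032−-0.961744575)/0.011840 = -2.598349
  sinθ=0.228839, cosθ=0.973464
  F = (M+m)·ẍ + m·l·cosθ·θ̈ − m·l·sinθ·θ̇² = 7.121964 + -0.480362 − 0.040198 = 6.601404
step 5→6:
  ẍ = (ẋ'−ẋ)/dt = (-0.115049989−-0.033077337)/0.011840 = -6.923366
  θ̈ = (θ̇'−θ̇)/dt = (-0.834004279−-0.992509032)/0.011840 = 13.387226
  sinθ=0.217739, cosθ=0.976007
  F = (M+m)·ẍ + m·l·cosθ·θ̈ − m·l·sinθ·θ̇² = -12.087456 + 2.481388 − 0.040734 = -9.646802
step 6→7:
  ẍ = (ẋ'−ẋ)/dt = (-0.021325252−-0.115049989)/0.011840 = 7.915941
  θ̈ = (θ̇'−θ̇)/dt = (-0.935993990−-0.834004279)/0.011840 = -8.613996
  sinθ=0.206255, cosθ=0.978498
  F = (M+m)·ẍ + m·l·cosθ·θ̈ − m·l·sinθ·θ̇² = 13.820385 + -1.600722 − 0.027245 = 12.192418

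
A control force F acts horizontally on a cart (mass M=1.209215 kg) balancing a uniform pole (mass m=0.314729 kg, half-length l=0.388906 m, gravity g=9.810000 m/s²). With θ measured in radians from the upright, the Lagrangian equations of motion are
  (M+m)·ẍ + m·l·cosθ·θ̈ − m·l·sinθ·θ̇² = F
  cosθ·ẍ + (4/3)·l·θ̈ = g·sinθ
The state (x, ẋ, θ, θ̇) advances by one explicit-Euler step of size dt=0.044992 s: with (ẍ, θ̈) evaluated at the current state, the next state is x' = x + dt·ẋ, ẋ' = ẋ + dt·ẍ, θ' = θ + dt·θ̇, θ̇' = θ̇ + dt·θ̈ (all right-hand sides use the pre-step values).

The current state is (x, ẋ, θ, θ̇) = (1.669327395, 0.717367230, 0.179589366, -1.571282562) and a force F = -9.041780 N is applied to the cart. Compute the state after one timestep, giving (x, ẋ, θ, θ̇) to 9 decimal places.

sinθ=0.178625559, cosθ=0.983917125
temp = (F + m·l·θ̇²·sinθ)/(M+m) = (-9.041780 + 0.053980088)/1.523944 = -5.897723218
θ̈ = (g·sinθ − cosθ·temp)/(l·(4/3 − m·cos²θ/(M+m))) = 17.140256953
ẍ = temp − m·l·θ̈·cosθ/(M+m) = -7.252252023
Euler: x'=1.669327395+0.044992·0.717367230=1.701603181, ẋ'=0.717367230+0.044992·-7.252252023=0.391073907
       θ'=0.179589366+0.044992·-1.571282562=0.108894221, θ̇'=-1.571282562+0.044992·17.140256953=-0.800108121

(1.701603181, 0.391073907, 0.108894221, -0.800108121)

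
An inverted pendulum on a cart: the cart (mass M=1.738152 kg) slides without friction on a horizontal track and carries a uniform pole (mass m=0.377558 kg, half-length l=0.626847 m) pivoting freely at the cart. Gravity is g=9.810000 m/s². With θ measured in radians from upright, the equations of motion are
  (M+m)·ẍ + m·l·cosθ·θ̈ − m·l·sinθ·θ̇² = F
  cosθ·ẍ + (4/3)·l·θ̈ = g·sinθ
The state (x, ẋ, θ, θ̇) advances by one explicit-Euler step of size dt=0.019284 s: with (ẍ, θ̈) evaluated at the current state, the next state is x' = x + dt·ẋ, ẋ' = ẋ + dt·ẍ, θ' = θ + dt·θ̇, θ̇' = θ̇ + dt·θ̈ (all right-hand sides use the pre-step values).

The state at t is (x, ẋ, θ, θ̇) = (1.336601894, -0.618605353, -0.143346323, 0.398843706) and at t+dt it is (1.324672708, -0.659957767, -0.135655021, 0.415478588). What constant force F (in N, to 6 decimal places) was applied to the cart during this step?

F = -4.329464 N

ẍ = (ẋ'−ẋ)/dt = (-0.659957767−-0.618605353)/0.019284 = -2.144390
θ̈ = (θ̇'−θ̇)/dt = (0.415478588−0.398843706)/0.019284 = 0.862626
sinθ=-0.142856, cosθ=0.989743
F = (M+m)·ẍ + m·l·cosθ·θ̈ − m·l·sinθ·θ̇² = -4.536907 + 0.202065 − -0.005378 = -4.329464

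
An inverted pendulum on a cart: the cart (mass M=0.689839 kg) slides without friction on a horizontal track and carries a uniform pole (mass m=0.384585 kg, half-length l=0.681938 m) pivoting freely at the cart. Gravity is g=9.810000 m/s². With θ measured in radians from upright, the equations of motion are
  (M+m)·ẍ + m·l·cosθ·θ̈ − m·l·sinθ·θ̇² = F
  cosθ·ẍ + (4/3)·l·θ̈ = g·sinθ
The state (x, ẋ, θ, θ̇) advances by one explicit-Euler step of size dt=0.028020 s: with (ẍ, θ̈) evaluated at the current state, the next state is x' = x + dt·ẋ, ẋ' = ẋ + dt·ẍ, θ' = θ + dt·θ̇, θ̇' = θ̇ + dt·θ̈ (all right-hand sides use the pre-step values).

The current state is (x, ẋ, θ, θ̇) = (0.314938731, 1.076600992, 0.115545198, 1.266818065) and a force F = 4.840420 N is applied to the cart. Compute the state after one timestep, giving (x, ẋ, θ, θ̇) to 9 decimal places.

sinθ=0.115288268, cosθ=0.993332077
temp = (F + m·l·θ̇²·sinθ)/(M+m) = (4.840420 + 0.048523358)/1.074424 = 4.550292396
θ̈ = (g·sinθ − cosθ·temp)/(l·(4/3 − m·cos²θ/(M+m))) = -5.070288444
ẍ = temp − m·l·θ̈·cosθ/(M+m) = 5.779679516
Euler: x'=0.314938731+0.028020·1.076600992=0.345105091, ẋ'=1.076600992+0.028020·5.779679516=1.238547612
       θ'=0.115545198+0.028020·1.266818065=0.151041440, θ̇'=1.266818065+0.028020·-5.070288444=1.124748583

(0.345105091, 1.238547612, 0.151041440, 1.124748583)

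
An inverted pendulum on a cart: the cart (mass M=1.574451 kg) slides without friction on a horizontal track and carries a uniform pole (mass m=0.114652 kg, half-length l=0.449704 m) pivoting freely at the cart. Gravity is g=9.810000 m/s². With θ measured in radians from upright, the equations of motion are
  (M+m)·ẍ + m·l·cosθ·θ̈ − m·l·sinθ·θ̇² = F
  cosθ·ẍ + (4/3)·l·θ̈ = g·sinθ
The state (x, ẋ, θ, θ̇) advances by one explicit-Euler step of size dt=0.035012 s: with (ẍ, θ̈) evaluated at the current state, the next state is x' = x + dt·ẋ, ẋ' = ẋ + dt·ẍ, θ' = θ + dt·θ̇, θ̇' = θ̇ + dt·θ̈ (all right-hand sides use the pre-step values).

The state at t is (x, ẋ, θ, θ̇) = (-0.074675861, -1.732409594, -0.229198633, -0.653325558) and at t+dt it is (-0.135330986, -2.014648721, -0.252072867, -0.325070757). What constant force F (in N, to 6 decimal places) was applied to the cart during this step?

F = -13.140462 N

ẍ = (ẋ'−ẋ)/dt = (-2.014648721−-1.732409594)/0.035012 = -8.061211
θ̈ = (θ̇'−θ̇)/dt = (-0.325070757−-0.653325558)/0.035012 = 9.375494
sinθ=-0.227197, cosθ=0.973849
F = (M+m)·ẍ + m·l·cosθ·θ̈ − m·l·sinθ·θ̇² = -13.616216 + 0.470754 − -0.005000 = -13.140462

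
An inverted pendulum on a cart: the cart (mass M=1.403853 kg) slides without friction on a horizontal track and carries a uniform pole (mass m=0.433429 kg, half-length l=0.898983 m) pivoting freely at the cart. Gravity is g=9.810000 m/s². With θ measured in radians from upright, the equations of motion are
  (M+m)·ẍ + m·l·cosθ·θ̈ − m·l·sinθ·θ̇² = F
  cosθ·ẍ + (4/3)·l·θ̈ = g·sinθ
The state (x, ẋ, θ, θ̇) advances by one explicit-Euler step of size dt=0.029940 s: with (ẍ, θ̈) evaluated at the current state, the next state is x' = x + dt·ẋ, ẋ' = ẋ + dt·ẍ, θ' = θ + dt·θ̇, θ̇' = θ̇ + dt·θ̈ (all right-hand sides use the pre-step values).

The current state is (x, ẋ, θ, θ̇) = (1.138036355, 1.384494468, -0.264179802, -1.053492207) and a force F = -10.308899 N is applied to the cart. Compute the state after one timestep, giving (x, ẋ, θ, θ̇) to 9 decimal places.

(1.179488119, 1.196819699, -0.295721359, -0.966334930)

sinθ=-0.261117613, cosθ=0.965306994
temp = (F + m·l·θ̇²·sinθ)/(M+m) = (-10.308899 + -0.112919323)/1.837282 = -5.672410835
θ̈ = (g·sinθ − cosθ·temp)/(l·(4/3 − m·cos²θ/(M+m))) = 2.911064703
ẍ = temp − m·l·θ̈·cosθ/(M+m) = -6.268362360
Euler: x'=1.138036355+0.029940·1.384494468=1.179488119, ẋ'=1.384494468+0.029940·-6.268362360=1.196819699
       θ'=-0.264179802+0.029940·-1.053492207=-0.295721359, θ̇'=-1.053492207+0.029940·2.911064703=-0.966334930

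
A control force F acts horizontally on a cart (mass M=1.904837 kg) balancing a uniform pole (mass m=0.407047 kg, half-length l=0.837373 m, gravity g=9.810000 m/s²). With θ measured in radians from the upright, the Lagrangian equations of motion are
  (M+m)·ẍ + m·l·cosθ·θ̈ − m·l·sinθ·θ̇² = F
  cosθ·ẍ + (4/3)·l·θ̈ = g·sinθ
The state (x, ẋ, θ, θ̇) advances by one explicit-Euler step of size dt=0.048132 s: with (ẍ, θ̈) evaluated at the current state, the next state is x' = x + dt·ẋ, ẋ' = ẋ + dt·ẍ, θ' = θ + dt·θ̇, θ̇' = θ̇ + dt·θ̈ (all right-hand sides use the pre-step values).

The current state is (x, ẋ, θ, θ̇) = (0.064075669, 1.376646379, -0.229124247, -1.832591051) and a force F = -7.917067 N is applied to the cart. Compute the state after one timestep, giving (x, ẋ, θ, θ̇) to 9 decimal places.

(0.130336413, 1.197797644, -0.317330519, -1.772642824)

sinθ=-0.227124745, cosθ=0.973865674
temp = (F + m·l·θ̇²·sinθ)/(M+m) = (-7.917067 + -0.259991463)/2.311884 = -3.536967453
θ̈ = (g·sinθ − cosθ·temp)/(l·(4/3 − m·cos²θ/(M+m))) = 1.245496280
ẍ = temp − m·l·θ̈·cosθ/(M+m) = -3.715796872
Euler: x'=0.064075669+0.048132·1.376646379=0.130336413, ẋ'=1.376646379+0.048132·-3.715796872=1.197797644
       θ'=-0.229124247+0.048132·-1.832591051=-0.317330519, θ̇'=-1.832591051+0.048132·1.245496280=-1.772642824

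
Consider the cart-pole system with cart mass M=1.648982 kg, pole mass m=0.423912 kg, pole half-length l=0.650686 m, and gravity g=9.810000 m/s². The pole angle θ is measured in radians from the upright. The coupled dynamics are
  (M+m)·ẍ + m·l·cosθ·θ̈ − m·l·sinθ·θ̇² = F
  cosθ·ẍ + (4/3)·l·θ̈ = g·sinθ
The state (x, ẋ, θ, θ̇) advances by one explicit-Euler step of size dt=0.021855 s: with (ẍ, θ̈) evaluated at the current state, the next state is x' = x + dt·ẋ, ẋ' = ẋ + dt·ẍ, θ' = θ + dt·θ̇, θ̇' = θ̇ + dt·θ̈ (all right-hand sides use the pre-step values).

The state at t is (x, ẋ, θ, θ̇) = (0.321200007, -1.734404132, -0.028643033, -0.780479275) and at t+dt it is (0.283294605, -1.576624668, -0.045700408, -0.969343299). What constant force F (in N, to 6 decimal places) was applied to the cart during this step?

F = 12.587124 N

ẍ = (ẋ'−ẋ)/dt = (-1.576624668−-1.734404132)/0.021855 = 7.219376
θ̈ = (θ̇'−θ̇)/dt = (-0.969343299−-0.780479275)/0.021855 = -8.641685
sinθ=-0.028639, cosθ=0.999590
F = (M+m)·ẍ + m·l·cosθ·θ̈ − m·l·sinθ·θ̇² = 14.965001 + -2.382689 − -0.004812 = 12.587124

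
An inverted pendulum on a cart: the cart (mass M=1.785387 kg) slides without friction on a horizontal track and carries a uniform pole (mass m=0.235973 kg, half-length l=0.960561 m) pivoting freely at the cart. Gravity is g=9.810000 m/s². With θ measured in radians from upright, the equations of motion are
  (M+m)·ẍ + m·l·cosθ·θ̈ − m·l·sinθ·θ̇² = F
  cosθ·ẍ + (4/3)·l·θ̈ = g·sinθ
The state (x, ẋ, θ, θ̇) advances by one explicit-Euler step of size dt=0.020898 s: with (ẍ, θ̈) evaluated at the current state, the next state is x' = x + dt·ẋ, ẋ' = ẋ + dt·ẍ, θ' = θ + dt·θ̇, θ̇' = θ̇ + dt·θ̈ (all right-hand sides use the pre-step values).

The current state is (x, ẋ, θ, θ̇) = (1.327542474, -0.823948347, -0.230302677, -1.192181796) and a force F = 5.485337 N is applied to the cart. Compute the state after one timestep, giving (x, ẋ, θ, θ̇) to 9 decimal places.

(1.310323601, -0.758584089, -0.255216892, -1.278409855)

sinθ=-0.228272220, cosθ=0.973597347
temp = (F + m·l·θ̇²·sinθ)/(M+m) = (5.485337 + -0.073540283)/2.021360 = 2.677304744
θ̈ = (g·sinθ − cosθ·temp)/(l·(4/3 − m·cos²θ/(M+m))) = -4.126139308
ẍ = temp − m·l·θ̈·cosθ/(M+m) = 3.127775772
Euler: x'=1.327542474+0.020898·-0.823948347=1.310323601, ẋ'=-0.823948347+0.020898·3.127775772=-0.758584089
       θ'=-0.230302677+0.020898·-1.192181796=-0.255216892, θ̇'=-1.192181796+0.020898·-4.126139308=-1.278409855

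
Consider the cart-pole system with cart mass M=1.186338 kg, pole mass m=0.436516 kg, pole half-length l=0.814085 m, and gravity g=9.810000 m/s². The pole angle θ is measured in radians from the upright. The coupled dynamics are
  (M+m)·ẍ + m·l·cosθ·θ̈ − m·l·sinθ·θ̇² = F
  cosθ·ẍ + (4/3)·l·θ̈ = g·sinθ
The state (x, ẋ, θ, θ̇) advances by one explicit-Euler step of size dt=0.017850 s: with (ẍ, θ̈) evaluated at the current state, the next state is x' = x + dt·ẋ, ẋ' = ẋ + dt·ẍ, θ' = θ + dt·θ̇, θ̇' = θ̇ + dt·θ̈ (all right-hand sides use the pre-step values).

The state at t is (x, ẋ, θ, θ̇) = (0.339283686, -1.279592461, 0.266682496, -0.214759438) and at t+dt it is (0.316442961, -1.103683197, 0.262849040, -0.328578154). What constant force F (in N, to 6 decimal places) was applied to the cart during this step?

F = 13.802856 N

ẍ = (ẋ'−ẋ)/dt = (-1.103683197−-1.279592461)/0.017850 = 9.854861
θ̈ = (θ̇'−θ̇)/dt = (-0.328578154−-0.214759438)/0.017850 = -6.376399
sinθ=0.263533, cosθ=0.964650
F = (M+m)·ẍ + m·l·cosθ·θ̈ − m·l·sinθ·θ̇² = 15.993000 + -2.185825 − 0.004319 = 13.802856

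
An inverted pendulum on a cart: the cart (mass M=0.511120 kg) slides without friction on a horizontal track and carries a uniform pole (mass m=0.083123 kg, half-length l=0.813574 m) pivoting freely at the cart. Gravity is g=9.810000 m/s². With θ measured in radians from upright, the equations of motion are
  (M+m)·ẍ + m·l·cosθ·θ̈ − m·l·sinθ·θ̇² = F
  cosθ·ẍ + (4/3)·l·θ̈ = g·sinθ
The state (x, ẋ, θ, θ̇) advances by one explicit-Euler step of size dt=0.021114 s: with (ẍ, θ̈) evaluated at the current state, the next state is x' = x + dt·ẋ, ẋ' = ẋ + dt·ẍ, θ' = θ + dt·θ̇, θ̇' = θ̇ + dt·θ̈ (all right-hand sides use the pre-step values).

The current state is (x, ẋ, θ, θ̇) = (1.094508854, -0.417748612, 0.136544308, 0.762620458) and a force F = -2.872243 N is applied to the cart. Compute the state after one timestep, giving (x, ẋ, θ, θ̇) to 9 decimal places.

sinθ=0.136120407, cosθ=0.990692301
temp = (F + m·l·θ̇²·sinθ)/(M+m) = (-2.872243 + 0.005353754)/0.594243 = -4.824439238
θ̈ = (g·sinθ − cosθ·temp)/(l·(4/3 − m·cos²θ/(M+m))) = 6.284101590
ẍ = temp − m·l·θ̈·cosθ/(M+m) = -5.532933244
Euler: x'=1.094508854+0.021114·-0.417748612=1.085688510, ẋ'=-0.417748612+0.021114·-5.532933244=-0.534570965
       θ'=0.136544308+0.021114·0.762620458=0.152646276, θ̇'=0.762620458+0.021114·6.284101590=0.895302979

(1.085688510, -0.534570965, 0.152646276, 0.895302979)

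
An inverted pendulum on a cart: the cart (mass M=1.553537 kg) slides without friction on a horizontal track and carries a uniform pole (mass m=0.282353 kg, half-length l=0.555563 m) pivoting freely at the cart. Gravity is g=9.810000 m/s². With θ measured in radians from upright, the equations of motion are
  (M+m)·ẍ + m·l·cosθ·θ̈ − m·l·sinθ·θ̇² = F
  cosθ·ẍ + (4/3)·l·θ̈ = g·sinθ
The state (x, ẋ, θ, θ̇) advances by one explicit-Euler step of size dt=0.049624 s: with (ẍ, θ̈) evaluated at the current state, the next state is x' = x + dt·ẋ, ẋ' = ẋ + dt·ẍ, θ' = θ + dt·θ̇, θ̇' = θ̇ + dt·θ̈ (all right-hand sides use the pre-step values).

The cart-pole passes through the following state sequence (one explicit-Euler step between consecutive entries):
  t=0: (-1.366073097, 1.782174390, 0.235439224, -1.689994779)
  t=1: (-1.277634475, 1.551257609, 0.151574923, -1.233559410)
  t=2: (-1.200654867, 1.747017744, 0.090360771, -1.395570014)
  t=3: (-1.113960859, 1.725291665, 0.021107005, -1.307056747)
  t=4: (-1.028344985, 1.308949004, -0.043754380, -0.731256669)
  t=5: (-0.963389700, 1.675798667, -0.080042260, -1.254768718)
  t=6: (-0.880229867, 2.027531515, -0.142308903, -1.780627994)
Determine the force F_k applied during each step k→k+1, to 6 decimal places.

F_0 = -7.244490 N
F_1 = 6.700047 N
F_2 = -0.552692 N
F_3 = -13.588935 N
F_4 = 11.922369 N
F_5 = 11.375504 N

step 0→1:
  ẍ = (ẋ'−ẋ)/dt = (1.551257609−1.782174390)/0.049624 = -4.653329
  θ̈ = (θ̇'−θ̇)/dt = (-1.233559410−-1.689994779)/0.049624 = 9.197875
  sinθ=0.233270, cosθ=0.972412
  F = (M+m)·ẍ + m·l·cosθ·θ̈ − m·l·sinθ·θ̇² = -8.543000 + 1.403019 − 0.104509 = -7.244490
step 1→2:
  ẍ = (ẋ'−ẋ)/dt = (1.747017744−1.551257609)/0.049624 = 3.944868
  θ̈ = (θ̇'−θ̇)/dt = (-1.395570014−-1.233559410)/0.049624 = -3.264763
  sinθ=0.150995, cosθ=0.988534
  F = (M+m)·ẍ + m·l·cosθ·θ̈ − m·l·sinθ·θ̇² = 7.242344 + -0.506255 − 0.036042 = 6.700047
step 2→3:
  ẍ = (ẋ'−ẋ)/dt = (1.725291665−1.747017744)/0.049624 = -0.437814
  θ̈ = (θ̇'−θ̇)/dt = (-1.307056747−-1.395570014)/0.049624 = 1.783679
  sinθ=0.090238, cosθ=0.995920
  F = (M+m)·ẍ + m·l·cosθ·θ̈ − m·l·sinθ·θ̇² = -0.803778 + 0.278655 − 0.027569 = -0.552692
step 3→4:
  ẍ = (ẋ'−ẋ)/dt = (1.308949004−1.725291665)/0.049624 = -8.389946
  θ̈ = (θ̇'−θ̇)/dt = (-0.731256669−-1.307056747)/0.049624 = 11.603258
  sinθ=0.021105, cosθ=0.999777
  F = (M+m)·ẍ + m·l·cosθ·θ̈ − m·l·sinθ·θ̇² = -15.403017 + 1.819738 − 0.005656 = -13.588935
step 4→5:
  ẍ = (ẋ'−ẋ)/dt = (1.675798667−1.308949004)/0.049624 = 7.392586
  θ̈ = (θ̇'−θ̇)/dt = (-1.254768718−-0.731256669)/0.049624 = -10.549574
  sinθ=-0.043740, cosθ=0.999043
  F = (M+m)·ẍ + m·l·cosθ·θ̈ − m·l·sinθ·θ̇² = 13.571974 + -1.653274 − -0.003669 = 11.922369
step 5→6:
  ẍ = (ẋ'−ẋ)/dt = (2.027531515−1.675798667)/0.049624 = 7.087958
  θ̈ = (θ̇'−θ̇)/dt = (-1.780627994−-1.254768718)/0.049624 = -10.596874
  sinθ=-0.079957, cosθ=0.996798
  F = (M+m)·ẍ + m·l·cosθ·θ̈ − m·l·sinθ·θ̇² = 13.012712 + -1.656955 − -0.019747 = 11.375504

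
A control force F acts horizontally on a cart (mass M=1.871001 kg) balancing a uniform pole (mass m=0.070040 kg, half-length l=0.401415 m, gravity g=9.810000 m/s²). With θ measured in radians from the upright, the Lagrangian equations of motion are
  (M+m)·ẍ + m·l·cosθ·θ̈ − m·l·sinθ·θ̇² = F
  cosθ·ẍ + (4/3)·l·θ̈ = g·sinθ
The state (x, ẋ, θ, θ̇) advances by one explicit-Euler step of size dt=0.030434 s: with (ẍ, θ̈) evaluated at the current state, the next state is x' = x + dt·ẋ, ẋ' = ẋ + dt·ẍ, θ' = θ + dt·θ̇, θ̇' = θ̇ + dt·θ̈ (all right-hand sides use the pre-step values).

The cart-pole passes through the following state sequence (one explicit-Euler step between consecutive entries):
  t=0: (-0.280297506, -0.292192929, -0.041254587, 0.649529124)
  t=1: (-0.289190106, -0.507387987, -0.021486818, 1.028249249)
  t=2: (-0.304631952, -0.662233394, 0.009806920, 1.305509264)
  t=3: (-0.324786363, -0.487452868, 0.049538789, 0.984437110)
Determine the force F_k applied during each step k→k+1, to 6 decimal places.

step 0→1:
  ẍ = (ẋ'−ẋ)/dt = (-0.507387987−-0.292192929)/0.030434 = -7.070877
  θ̈ = (θ̇'−θ̇)/dt = (1.028249249−0.649529124)/0.030434 = 12.443981
  sinθ=-0.041243, cosθ=0.999149
  F = (M+m)·ẍ + m·l·cosθ·θ̈ − m·l·sinθ·θ̇² = -13.724861 + 0.349566 − -0.000489 = -13.374806
step 1→2:
  ẍ = (ẋ'−ẋ)/dt = (-0.662233394−-0.507387987)/0.030434 = -5.087908
  θ̈ = (θ̇'−θ̇)/dt = (1.305509264−1.028249249)/0.030434 = 9.110206
  sinθ=-0.021485, cosθ=0.999769
  F = (M+m)·ẍ + m·l·cosθ·θ̈ − m·l·sinθ·θ̇² = -9.875839 + 0.256075 − -0.000639 = -9.619125
step 2→3:
  ẍ = (ẋ'−ẋ)/dt = (-0.487452868−-0.662233394)/0.030434 = 5.742936
  θ̈ = (θ̇'−θ̇)/dt = (0.984437110−1.305509264)/0.030434 = -10.549785
  sinθ=0.009807, cosθ=0.999952
  F = (M+m)·ẍ + m·l·cosθ·θ̈ − m·l·sinθ·θ̇² = 11.147275 + -0.296594 − 0.000470 = 10.850211

F_0 = -13.374806 N
F_1 = -9.619125 N
F_2 = 10.850211 N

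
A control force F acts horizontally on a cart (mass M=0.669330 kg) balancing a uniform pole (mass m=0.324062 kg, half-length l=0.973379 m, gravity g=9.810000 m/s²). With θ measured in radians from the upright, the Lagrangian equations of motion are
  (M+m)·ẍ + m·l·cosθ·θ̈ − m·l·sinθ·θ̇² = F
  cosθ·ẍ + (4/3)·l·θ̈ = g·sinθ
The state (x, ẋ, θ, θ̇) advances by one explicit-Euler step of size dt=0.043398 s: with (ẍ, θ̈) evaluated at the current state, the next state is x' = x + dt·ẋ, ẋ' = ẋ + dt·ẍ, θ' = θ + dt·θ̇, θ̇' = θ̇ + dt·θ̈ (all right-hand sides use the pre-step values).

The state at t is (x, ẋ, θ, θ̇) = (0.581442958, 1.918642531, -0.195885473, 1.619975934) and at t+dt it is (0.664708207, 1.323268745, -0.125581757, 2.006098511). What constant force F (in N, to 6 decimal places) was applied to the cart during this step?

ẍ = (ẋ'−ẋ)/dt = (1.323268745−1.918642531)/0.043398 = -13.718922
θ̈ = (θ̇'−θ̇)/dt = (2.006098511−1.619975934)/0.043398 = 8.897244
sinθ=-0.194635, cosθ=0.980876
F = (M+m)·ẍ + m·l·cosθ·θ̈ − m·l·sinθ·θ̇² = -13.628268 + 2.752831 − -0.161120 = -10.714317

F = -10.714317 N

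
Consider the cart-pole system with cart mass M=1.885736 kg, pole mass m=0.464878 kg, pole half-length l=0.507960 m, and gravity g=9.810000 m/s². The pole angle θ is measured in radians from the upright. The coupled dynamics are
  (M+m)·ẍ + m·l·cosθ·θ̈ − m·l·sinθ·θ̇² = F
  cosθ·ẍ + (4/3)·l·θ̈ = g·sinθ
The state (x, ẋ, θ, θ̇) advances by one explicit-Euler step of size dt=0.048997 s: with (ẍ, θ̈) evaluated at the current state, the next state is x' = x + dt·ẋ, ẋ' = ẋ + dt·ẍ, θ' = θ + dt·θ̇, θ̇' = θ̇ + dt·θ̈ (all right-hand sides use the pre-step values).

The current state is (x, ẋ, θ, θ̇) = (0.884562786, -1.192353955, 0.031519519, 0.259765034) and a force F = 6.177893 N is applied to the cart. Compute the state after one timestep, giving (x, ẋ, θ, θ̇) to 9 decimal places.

(0.826141019, -1.043802879, 0.044247226, 0.062904637)

sinθ=0.031514300, cosθ=0.999503301
temp = (F + m·l·θ̇²·sinθ)/(M+m) = (6.177893 + 0.000502155)/2.350614 = 2.628417577
θ̈ = (g·sinθ − cosθ·temp)/(l·(4/3 − m·cos²θ/(M+m))) = -4.017805103
ẍ = temp − m·l·θ̈·cosθ/(M+m) = 3.031840237
Euler: x'=0.884562786+0.048997·-1.192353955=0.826141019, ẋ'=-1.192353955+0.048997·3.031840237=-1.043802879
       θ'=0.031519519+0.048997·0.259765034=0.044247226, θ̇'=0.259765034+0.048997·-4.017805103=0.062904637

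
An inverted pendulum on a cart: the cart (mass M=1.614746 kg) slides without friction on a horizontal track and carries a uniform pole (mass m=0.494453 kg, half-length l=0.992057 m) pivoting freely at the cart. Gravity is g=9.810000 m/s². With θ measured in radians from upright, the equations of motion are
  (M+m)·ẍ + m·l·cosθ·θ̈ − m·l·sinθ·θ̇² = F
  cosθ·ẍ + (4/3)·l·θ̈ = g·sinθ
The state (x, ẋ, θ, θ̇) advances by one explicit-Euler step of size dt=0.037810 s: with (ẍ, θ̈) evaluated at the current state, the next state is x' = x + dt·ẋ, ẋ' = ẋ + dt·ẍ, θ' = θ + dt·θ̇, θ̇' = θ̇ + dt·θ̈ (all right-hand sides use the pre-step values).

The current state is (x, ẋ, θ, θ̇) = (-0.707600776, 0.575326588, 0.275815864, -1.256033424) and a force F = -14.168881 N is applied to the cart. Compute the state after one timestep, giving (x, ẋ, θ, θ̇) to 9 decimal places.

sinθ=0.272332055, cosθ=0.962203332
temp = (F + m·l·θ̇²·sinθ)/(M+m) = (-14.168881 + 0.210747678)/2.109199 = -6.617741295
θ̈ = (g·sinθ − cosθ·temp)/(l·(4/3 − m·cos²θ/(M+m))) = 8.162342936
ẍ = temp − m·l·θ̈·cosθ/(M+m) = -8.444266962
Euler: x'=-0.707600776+0.037810·0.575326588=-0.685847678, ẋ'=0.575326588+0.037810·-8.444266962=0.256048854
       θ'=0.275815864+0.037810·-1.256033424=0.228325240, θ̇'=-1.256033424+0.037810·8.162342936=-0.947415238

(-0.685847678, 0.256048854, 0.228325240, -0.947415238)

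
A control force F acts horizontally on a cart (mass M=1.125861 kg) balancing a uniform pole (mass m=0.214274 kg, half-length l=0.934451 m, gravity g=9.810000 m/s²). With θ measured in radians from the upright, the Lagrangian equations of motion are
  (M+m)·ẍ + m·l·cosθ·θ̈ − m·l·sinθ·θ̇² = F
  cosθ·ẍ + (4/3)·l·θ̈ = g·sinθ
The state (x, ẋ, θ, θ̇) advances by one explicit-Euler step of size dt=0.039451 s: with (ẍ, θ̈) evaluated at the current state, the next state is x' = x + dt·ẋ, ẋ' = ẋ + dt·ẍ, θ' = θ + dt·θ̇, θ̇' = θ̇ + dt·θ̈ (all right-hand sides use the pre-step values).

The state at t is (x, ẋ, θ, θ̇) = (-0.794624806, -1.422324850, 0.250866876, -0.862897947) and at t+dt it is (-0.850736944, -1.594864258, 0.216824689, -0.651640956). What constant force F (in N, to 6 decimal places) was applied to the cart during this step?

F = -4.859461 N

ẍ = (ẋ'−ẋ)/dt = (-1.594864258−-1.422324850)/0.039451 = -4.373512
θ̈ = (θ̇'−θ̇)/dt = (-0.651640956−-0.862897947)/0.039451 = 5.354921
sinθ=0.248244, cosθ=0.968698
F = (M+m)·ẍ + m·l·cosθ·θ̈ − m·l·sinθ·θ̇² = -5.861096 + 1.038645 − 0.037010 = -4.859461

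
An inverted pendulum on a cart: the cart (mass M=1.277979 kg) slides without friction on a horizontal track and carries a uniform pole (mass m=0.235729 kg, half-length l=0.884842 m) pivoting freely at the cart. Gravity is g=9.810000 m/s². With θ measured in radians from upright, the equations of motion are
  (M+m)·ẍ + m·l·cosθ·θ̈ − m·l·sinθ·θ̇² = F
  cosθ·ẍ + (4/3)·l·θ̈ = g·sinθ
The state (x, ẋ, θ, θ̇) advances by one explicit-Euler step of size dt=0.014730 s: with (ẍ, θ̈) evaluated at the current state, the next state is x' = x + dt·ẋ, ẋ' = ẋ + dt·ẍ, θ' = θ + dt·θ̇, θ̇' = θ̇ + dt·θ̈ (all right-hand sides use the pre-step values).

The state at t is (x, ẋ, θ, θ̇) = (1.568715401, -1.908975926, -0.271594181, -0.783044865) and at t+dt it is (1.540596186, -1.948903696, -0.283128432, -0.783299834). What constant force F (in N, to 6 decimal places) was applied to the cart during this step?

ẍ = (ẋ'−ẋ)/dt = (-1.948903696−-1.908975926)/0.014730 = -2.710643
θ̈ = (θ̇'−θ̇)/dt = (-0.783299834−-0.783044865)/0.014730 = -0.017310
sinθ=-0.268268, cosθ=0.963344
F = (M+m)·ẍ + m·l·cosθ·θ̈ − m·l·sinθ·θ̇² = -4.103122 + -0.003478 − -0.034310 = -4.072290

F = -4.072290 N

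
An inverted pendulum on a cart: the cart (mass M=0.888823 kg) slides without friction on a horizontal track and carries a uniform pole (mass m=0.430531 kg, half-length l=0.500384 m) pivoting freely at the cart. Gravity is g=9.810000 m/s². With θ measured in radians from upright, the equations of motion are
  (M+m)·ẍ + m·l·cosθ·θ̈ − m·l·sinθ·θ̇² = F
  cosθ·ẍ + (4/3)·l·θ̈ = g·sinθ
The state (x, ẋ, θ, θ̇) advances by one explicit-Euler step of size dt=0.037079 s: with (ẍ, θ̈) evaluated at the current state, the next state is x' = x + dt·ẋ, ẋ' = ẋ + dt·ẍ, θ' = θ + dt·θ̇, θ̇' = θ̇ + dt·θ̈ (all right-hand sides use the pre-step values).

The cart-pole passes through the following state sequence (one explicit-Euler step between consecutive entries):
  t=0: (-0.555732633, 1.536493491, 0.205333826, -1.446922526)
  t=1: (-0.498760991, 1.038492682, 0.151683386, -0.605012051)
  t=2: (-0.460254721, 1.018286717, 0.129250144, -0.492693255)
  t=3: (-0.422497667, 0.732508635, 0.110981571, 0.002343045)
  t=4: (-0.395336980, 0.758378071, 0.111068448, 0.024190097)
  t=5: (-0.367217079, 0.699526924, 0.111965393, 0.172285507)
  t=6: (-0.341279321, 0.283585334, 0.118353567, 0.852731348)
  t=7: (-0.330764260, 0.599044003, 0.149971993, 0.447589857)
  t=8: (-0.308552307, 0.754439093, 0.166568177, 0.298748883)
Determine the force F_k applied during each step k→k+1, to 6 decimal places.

step 0→1:
  ẍ = (ẋ'−ẋ)/dt = (1.038492682−1.536493491)/0.037079 = -13.430805
  θ̈ = (θ̇'−θ̇)/dt = (-0.605012051−-1.446922526)/0.037079 = 22.705857
  sinθ=0.203894, cosθ=0.978993
  F = (M+m)·ẍ + m·l·cosθ·θ̈ − m·l·sinθ·θ̇² = -17.719986 + 4.788785 − 0.091961 = -13.023162
step 1→2:
  ẍ = (ẋ'−ẋ)/dt = (1.018286717−1.038492682)/0.037079 = -0.544944
  θ̈ = (θ̇'−θ̇)/dt = (-0.492693255−-0.605012051)/0.037079 = 3.029175
  sinθ=0.151102, cosθ=0.988518
  F = (M+m)·ẍ + m·l·cosθ·θ̈ − m·l·sinθ·θ̇² = -0.718974 + 0.645085 − 0.011915 = -0.085804
step 2→3:
  ẍ = (ẋ'−ẋ)/dt = (0.732508635−1.018286717)/0.037079 = -7.707276
  θ̈ = (θ̇'−θ̇)/dt = (0.002343045−-0.492693255)/0.037079 = 13.350854
  sinθ=0.128891, cosθ=0.991659
  F = (M+m)·ẍ + m·l·cosθ·θ̈ − m·l·sinθ·θ̇² = -10.168625 + 2.852195 − 0.006740 = -7.323171
step 3→4:
  ẍ = (ẋ'−ẋ)/dt = (0.758378071−0.732508635)/0.037079 = 0.697684
  θ̈ = (θ̇'−θ̇)/dt = (0.024190097−0.002343045)/0.037079 = 0.589203
  sinθ=0.110754, cosθ=0.993848
  F = (M+m)·ẍ + m·l·cosθ·θ̈ − m·l·sinθ·θ̇² = 0.920493 + 0.126152 − 0.000000 = 1.046644
step 4→5:
  ẍ = (ẋ'−ẋ)/dt = (0.699526924−0.758378071)/0.037079 = -1.587183
  θ̈ = (θ̇'−θ̇)/dt = (0.172285507−0.024190097)/0.037079 = 3.994051
  sinθ=0.110840, cosθ=0.993838
  F = (M+m)·ẍ + m·l·cosθ·θ̈ − m·l·sinθ·θ̇² = -2.094056 + 0.855140 − 0.000014 = -1.238930
step 5→6:
  ẍ = (ẋ'−ẋ)/dt = (0.283585334−0.699526924)/0.037079 = -11.217713
  θ̈ = (θ̇'−θ̇)/dt = (0.852731348−0.172285507)/0.037079 = 18.351246
  sinθ=0.111732, cosθ=0.993738
  F = (M+m)·ẍ + m·l·cosθ·θ̈ − m·l·sinθ·θ̇² = -14.800135 + 3.928669 − 0.000714 = -10.872180
step 6→7:
  ẍ = (ẋ'−ẋ)/dt = (0.599044003−0.283585334)/0.037079 = 8.507745
  θ̈ = (θ̇'−θ̇)/dt = (0.447589857−0.852731348)/0.037079 = -10.926441
  sinθ=0.118077, cosθ=0.993004
  F = (M+m)·ẍ + m·l·cosθ·θ̈ − m·l·sinθ·θ̇² = 11.224727 + -2.337425 − 0.018497 = 8.868805
step 7→8:
  ẍ = (ẋ'−ẋ)/dt = (0.754439093−0.599044003)/0.037079 = 4.190919
  θ̈ = (θ̇'−θ̇)/dt = (0.298748883−0.447589857)/0.037079 = -4.014158
  sinθ=0.149410, cosθ=0.988775
  F = (M+m)·ẍ + m·l·cosθ·θ̈ − m·l·sinθ·θ̇² = 5.529306 + -0.855067 − 0.006448 = 4.667791

F_0 = -13.023162 N
F_1 = -0.085804 N
F_2 = -7.323171 N
F_3 = 1.046644 N
F_4 = -1.238930 N
F_5 = -10.872180 N
F_6 = 8.868805 N
F_7 = 4.667791 N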